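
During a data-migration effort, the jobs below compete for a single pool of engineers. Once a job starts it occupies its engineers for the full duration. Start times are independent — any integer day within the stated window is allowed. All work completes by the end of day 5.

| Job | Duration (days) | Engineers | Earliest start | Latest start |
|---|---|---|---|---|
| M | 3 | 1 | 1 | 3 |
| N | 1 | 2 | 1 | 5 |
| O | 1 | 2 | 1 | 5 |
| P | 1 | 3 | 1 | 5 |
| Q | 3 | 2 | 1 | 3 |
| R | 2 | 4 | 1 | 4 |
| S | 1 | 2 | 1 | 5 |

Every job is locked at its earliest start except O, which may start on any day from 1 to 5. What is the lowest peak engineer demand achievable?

14

O@1: d1:16  d2:7  d3:3  d4:0  d5:0 → peak 16
O@2: d1:14  d2:9  d3:3  d4:0  d5:0 → peak 14
O@3: d1:14  d2:7  d3:5  d4:0  d5:0 → peak 14
O@4: d1:14  d2:7  d3:3  d4:2  d5:0 → peak 14
O@5: d1:14  d2:7  d3:3  d4:0  d5:2 → peak 14
Best is O@2, peak 14.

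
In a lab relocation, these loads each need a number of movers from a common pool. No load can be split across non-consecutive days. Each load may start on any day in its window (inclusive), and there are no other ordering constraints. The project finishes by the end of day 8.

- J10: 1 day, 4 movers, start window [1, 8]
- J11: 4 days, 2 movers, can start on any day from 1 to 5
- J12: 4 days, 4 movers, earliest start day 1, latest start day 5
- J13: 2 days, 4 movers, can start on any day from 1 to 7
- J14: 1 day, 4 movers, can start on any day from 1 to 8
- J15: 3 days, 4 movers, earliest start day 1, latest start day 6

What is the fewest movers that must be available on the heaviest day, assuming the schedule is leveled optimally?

Early-start (J10@1, J11@1, J12@1, J13@1, J14@1, J15@1) gives peak 22: d1:22  d2:14  d3:10  d4:6  d5:0  d6:0  d7:0  d8:0.
Shift J12→2, J13→5, J14→7, J15→6.
Schedule J10@1, J11@1, J12@2, J13@5, J14@7, J15@6: d1:6  d2:6  d3:6  d4:6  d5:8  d6:8  d7:8  d8:4 — peak 8.

8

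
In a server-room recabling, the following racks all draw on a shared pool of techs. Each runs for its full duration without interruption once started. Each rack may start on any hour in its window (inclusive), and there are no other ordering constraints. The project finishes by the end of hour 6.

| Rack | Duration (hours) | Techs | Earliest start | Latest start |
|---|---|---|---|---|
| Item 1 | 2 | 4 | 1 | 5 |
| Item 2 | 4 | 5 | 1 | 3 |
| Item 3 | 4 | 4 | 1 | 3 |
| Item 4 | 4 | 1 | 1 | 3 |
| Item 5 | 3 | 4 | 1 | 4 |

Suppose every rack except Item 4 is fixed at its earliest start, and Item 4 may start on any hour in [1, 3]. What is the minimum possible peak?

17

Item 4@1: h1:18  h2:18  h3:14  h4:10  h5:0  h6:0 → peak 18
Item 4@2: h1:17  h2:18  h3:14  h4:10  h5:1  h6:0 → peak 18
Item 4@3: h1:17  h2:17  h3:14  h4:10  h5:1  h6:1 → peak 17
Best is Item 4@3, peak 17.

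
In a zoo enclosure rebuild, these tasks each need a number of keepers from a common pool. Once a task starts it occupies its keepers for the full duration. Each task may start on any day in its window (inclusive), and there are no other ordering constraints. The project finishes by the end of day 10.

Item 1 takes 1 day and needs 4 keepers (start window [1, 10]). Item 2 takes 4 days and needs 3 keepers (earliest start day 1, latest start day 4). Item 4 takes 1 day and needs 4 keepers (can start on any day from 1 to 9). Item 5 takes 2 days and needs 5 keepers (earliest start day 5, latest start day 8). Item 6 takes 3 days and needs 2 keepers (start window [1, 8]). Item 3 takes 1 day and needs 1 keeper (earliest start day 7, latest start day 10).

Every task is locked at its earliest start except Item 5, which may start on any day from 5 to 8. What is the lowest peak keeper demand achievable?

13

Item 5@5: d1:13  d2:5  d3:5  d4:3  d5:5  d6:5  d7:1  d8:0  d9:0  d10:0 → peak 13
Item 5@6: d1:13  d2:5  d3:5  d4:3  d5:0  d6:5  d7:6  d8:0  d9:0  d10:0 → peak 13
Item 5@7: d1:13  d2:5  d3:5  d4:3  d5:0  d6:0  d7:6  d8:5  d9:0  d10:0 → peak 13
Item 5@8: d1:13  d2:5  d3:5  d4:3  d5:0  d6:0  d7:1  d8:5  d9:5  d10:0 → peak 13
Best is Item 5@5, peak 13.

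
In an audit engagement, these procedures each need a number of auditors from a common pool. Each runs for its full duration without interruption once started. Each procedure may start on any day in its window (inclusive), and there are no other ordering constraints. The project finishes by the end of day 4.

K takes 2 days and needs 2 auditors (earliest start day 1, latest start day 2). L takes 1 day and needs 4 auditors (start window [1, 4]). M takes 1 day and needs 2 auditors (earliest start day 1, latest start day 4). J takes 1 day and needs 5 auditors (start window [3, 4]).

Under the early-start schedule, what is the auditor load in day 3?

5

At early start, day 3 has: J.
Demand: 5 = 5.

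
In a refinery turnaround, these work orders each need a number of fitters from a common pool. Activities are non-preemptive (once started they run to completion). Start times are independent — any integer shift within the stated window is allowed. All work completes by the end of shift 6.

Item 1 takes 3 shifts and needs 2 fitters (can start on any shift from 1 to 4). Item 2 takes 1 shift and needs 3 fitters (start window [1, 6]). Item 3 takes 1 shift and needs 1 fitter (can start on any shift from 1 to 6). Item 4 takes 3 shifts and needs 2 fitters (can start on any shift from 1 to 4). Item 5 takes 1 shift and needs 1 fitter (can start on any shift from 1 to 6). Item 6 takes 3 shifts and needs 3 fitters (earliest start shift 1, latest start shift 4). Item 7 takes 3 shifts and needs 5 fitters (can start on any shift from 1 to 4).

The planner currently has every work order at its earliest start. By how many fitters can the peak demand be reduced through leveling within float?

Early-start peak: s1:17  s2:12  s3:12  s4:0  s5:0  s6:0 ⇒ 17.
Leveled (Item 1@1, Item 2@1, Item 3@1, Item 4@1, Item 5@2, Item 6@2, Item 7@4): s1:8  s2:8  s3:7  s4:8  s5:5  s6:5 ⇒ 8.
Reduction 17 − 8 = 9.

9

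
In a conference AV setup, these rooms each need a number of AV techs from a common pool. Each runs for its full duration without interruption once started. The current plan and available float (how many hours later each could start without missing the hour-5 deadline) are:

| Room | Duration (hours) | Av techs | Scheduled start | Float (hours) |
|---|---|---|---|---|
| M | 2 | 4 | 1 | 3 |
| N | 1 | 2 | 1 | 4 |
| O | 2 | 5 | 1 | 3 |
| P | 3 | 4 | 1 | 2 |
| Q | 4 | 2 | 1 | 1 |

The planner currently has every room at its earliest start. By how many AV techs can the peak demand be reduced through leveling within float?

7

Early-start peak: h1:17  h2:15  h3:6  h4:2  h5:0 ⇒ 17.
Leveled (M@1, N@1, O@4, P@1, Q@2): h1:10  h2:10  h3:6  h4:7  h5:7 ⇒ 10.
Reduction 17 − 10 = 7.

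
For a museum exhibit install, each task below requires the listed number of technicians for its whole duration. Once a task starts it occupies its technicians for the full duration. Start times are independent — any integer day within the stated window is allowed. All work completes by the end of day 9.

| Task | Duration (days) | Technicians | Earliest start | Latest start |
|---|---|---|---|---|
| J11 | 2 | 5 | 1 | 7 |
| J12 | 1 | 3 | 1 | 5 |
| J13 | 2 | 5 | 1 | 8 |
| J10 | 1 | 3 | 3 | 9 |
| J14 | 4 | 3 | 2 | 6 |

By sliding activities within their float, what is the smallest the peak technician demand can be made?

6

Early-start (J11@1, J12@1, J13@1, J10@3, J14@2) gives peak 13: d1:13  d2:13  d3:6  d4:3  d5:3  d6:0  d7:0  d8:0  d9:0.
Shift J12→3, J13→4, J14→6.
Schedule J11@1, J12@3, J13@4, J10@3, J14@6: d1:5  d2:5  d3:6  d4:5  d5:5  d6:3  d7:3  d8:3  d9:3 — peak 6.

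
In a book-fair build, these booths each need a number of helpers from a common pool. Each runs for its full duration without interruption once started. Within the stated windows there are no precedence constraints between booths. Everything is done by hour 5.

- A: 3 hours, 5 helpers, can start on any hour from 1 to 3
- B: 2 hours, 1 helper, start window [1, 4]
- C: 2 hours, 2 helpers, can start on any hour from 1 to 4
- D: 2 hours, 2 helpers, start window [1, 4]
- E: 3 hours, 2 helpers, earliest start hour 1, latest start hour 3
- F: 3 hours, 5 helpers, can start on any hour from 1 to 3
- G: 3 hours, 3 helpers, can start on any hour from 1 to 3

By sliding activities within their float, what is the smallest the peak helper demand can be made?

Early-start (A@1, B@1, C@1, D@1, E@1, F@1, G@1) gives peak 20: h1:20  h2:20  h3:15  h4:0  h5:0.
Shift F→3.
Schedule A@1, B@1, C@1, D@1, E@1, F@3, G@1: h1:15  h2:15  h3:15  h4:5  h5:5 — peak 15.

15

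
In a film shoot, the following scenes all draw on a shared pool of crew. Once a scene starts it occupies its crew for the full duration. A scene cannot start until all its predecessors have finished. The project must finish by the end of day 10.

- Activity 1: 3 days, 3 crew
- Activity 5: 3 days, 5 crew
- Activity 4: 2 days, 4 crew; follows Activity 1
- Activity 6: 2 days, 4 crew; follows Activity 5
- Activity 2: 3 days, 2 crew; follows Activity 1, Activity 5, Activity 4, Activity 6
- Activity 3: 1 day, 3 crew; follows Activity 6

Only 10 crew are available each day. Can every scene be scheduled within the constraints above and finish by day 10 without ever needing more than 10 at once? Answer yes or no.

Schedule Activity 1@1, Activity 5@1, Activity 4@4, Activity 6@4, Activity 2@6, Activity 3@6: d1:8  d2:8  d3:8  d4:8  d5:8  d6:5  d7:2  d8:2  d9:0  d10:0 — peak 8 ≤ 10.

yes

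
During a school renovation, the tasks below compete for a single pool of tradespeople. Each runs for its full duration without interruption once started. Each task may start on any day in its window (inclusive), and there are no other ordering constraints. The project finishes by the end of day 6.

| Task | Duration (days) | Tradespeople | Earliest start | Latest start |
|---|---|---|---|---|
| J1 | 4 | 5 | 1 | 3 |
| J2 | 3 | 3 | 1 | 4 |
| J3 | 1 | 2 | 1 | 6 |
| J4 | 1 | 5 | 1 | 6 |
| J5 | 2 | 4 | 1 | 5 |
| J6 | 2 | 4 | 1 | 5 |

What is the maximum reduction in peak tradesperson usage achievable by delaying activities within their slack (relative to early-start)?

14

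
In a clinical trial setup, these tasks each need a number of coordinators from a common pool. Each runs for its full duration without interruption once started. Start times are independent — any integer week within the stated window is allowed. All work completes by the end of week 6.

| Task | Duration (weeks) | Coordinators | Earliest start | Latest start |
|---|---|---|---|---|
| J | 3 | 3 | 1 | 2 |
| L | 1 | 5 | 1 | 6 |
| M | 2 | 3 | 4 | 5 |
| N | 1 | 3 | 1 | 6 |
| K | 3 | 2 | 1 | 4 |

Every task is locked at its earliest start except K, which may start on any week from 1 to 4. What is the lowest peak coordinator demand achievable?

K@1: w1:13  w2:5  w3:5  w4:3  w5:3  w6:0 → peak 13
K@2: w1:11  w2:5  w3:5  w4:5  w5:3  w6:0 → peak 11
K@3: w1:11  w2:3  w3:5  w4:5  w5:5  w6:0 → peak 11
K@4: w1:11  w2:3  w3:3  w4:5  w5:5  w6:2 → peak 11
Best is K@2, peak 11.

11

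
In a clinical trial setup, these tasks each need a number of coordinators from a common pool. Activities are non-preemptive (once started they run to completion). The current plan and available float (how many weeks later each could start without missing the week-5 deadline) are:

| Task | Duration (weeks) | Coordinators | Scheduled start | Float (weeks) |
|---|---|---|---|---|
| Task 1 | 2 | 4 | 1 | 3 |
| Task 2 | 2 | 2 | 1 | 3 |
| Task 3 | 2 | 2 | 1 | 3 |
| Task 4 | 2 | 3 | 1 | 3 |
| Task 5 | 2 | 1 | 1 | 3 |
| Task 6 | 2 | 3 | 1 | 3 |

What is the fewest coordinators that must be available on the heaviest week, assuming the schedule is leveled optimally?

8

Early-start (Task 1@1, Task 2@1, Task 3@1, Task 4@1, Task 5@1, Task 6@1) gives peak 15: w1:15  w2:15  w3:0  w4:0  w5:0.
Shift Task 4→3, Task 5→3, Task 6→3.
Schedule Task 1@1, Task 2@1, Task 3@1, Task 4@3, Task 5@3, Task 6@3: w1:8  w2:8  w3:7  w4:7  w5:0 — peak 8.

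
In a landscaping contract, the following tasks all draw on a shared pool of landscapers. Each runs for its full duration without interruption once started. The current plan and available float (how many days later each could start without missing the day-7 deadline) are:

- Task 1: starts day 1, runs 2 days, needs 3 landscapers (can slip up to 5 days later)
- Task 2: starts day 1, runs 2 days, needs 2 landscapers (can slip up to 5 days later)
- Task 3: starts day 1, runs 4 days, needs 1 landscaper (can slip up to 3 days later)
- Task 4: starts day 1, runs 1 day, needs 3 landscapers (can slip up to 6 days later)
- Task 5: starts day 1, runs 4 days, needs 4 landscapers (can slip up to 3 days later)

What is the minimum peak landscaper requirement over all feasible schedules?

5

Early-start (Task 1@1, Task 2@1, Task 3@1, Task 4@1, Task 5@1) gives peak 13: d1:13  d2:10  d3:5  d4:5  d5:0  d6:0  d7:0.
Shift Task 3→3, Task 4→3, Task 5→4.
Schedule Task 1@1, Task 2@1, Task 3@3, Task 4@3, Task 5@4: d1:5  d2:5  d3:4  d4:5  d5:5  d6:5  d7:4 — peak 5.
Total landscaper-days = 33 over 7 days ⇒ peak ≥ ⌈33/7⌉ = 5, so 5 is optimal.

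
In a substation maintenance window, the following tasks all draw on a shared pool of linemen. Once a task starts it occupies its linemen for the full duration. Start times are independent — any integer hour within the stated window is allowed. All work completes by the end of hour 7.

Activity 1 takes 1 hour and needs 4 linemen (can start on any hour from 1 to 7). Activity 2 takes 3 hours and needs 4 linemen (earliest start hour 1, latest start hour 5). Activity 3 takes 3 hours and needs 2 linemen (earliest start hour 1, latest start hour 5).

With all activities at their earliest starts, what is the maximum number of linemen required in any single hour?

10

Early-start schedule: Activity 1@1, Activity 2@1, Activity 3@1.
Load per hour: hour 1: 10, hour 2: 6, hour 3: 6, hour 4: 0, hour 5: 0, hour 6: 0, hour 7: 0.
Peak is 10.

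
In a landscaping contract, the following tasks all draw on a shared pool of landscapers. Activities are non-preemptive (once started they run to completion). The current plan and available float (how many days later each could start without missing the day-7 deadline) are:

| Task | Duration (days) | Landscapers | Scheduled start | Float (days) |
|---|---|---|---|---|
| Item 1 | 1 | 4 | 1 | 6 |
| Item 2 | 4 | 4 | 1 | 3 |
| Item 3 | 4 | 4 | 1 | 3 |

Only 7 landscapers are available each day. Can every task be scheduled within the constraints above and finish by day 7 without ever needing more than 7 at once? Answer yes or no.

The minimum achievable peak is 8; 7 < 8, so no feasible schedule stays within the cap.

no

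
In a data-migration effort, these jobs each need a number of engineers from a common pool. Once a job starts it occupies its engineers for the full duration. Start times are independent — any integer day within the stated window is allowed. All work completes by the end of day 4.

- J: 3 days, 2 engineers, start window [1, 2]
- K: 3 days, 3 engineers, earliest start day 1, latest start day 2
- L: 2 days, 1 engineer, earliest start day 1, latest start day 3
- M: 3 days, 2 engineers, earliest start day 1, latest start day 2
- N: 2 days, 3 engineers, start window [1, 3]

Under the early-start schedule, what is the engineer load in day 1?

11

At early start, day 1 has: J, K, L, M, N.
Demand: 2 + 3 + 1 + 2 + 3 = 11.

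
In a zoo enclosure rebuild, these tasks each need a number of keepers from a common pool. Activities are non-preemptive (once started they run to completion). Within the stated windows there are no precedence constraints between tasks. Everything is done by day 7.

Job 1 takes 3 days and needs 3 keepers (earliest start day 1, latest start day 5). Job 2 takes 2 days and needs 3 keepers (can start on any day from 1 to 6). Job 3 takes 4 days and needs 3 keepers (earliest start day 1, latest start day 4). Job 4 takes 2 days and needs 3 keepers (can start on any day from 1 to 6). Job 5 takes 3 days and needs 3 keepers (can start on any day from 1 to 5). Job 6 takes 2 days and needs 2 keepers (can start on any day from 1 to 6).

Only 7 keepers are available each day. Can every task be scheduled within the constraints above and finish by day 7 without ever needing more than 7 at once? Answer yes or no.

no

The minimum achievable peak is 8; 7 < 8, so no feasible schedule stays within the cap.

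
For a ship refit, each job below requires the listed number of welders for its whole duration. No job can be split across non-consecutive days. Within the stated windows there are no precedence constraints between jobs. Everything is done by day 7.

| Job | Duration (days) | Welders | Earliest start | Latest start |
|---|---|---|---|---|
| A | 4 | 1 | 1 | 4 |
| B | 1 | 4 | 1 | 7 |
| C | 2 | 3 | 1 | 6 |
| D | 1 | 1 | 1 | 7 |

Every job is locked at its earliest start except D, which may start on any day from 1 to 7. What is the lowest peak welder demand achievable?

D@1: d1:9  d2:4  d3:1  d4:1  d5:0  d6:0  d7:0 → peak 9
D@2: d1:8  d2:5  d3:1  d4:1  d5:0  d6:0  d7:0 → peak 8
D@3: d1:8  d2:4  d3:2  d4:1  d5:0  d6:0  d7:0 → peak 8
D@4: d1:8  d2:4  d3:1  d4:2  d5:0  d6:0  d7:0 → peak 8
D@5: d1:8  d2:4  d3:1  d4:1  d5:1  d6:0  d7:0 → peak 8
D@6: d1:8  d2:4  d3:1  d4:1  d5:0  d6:1  d7:0 → peak 8
D@7: d1:8  d2:4  d3:1  d4:1  d5:0  d6:0  d7:1 → peak 8
Best is D@2, peak 8.

8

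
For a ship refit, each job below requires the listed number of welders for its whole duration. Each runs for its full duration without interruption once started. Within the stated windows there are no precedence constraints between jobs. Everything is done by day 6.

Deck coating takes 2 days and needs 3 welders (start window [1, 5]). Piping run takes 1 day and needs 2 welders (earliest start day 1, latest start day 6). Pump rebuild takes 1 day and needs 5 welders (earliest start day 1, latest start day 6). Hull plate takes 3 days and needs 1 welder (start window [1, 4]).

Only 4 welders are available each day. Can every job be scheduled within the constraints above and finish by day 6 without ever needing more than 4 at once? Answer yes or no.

no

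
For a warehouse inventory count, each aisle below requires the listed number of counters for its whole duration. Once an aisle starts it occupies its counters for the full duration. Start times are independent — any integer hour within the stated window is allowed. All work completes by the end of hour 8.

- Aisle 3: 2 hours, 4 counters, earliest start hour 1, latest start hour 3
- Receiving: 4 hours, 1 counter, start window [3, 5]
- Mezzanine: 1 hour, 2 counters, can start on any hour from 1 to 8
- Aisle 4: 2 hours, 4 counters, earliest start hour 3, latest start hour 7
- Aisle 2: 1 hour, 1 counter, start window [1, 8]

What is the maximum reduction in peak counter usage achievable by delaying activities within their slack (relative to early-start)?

Early-start peak: h1:7  h2:4  h3:5  h4:5  h5:1  h6:1  h7:0  h8:0 ⇒ 7.
Leveled (Aisle 3@1, Receiving@3, Mezzanine@3, Aisle 4@7, Aisle 2@3): h1:4  h2:4  h3:4  h4:1  h5:1  h6:1  h7:4  h8:4 ⇒ 4.
Reduction 7 − 4 = 3.

3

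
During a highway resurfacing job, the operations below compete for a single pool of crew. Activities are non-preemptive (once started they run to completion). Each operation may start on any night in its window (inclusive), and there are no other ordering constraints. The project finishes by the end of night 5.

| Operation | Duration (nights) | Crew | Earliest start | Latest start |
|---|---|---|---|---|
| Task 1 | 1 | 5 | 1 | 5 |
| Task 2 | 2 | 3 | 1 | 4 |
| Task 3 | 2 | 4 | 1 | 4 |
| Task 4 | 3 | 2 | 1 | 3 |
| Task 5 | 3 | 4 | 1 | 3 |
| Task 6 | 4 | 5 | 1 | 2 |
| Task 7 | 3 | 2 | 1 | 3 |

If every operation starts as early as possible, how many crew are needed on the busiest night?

25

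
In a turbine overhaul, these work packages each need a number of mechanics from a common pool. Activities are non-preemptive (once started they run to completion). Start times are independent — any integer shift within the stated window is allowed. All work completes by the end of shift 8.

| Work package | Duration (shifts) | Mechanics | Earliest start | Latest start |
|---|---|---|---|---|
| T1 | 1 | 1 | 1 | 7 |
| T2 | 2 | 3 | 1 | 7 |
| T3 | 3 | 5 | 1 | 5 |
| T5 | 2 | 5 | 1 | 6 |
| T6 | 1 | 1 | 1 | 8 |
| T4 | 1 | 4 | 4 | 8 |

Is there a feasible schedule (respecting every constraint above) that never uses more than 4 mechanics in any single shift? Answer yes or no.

Total mechanic-shifts = 37; over 8 shifts the average is 37/8 > 4, so some shift must exceed 4.

no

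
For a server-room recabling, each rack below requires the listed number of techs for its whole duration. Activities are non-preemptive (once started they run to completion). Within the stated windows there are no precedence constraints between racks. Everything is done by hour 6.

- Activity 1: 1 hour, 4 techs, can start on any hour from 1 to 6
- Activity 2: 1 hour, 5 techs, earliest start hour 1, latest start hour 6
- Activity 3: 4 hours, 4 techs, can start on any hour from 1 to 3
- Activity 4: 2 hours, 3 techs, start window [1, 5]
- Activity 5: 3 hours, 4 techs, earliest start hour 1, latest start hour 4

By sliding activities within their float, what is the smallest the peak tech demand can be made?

8

Early-start (Activity 1@1, Activity 2@1, Activity 3@1, Activity 4@1, Activity 5@1) gives peak 20: h1:20  h2:11  h3:8  h4:4  h5:0  h6:0.
Shift Activity 2→2, Activity 3→3, Activity 5→3.
Schedule Activity 1@1, Activity 2@2, Activity 3@3, Activity 4@1, Activity 5@3: h1:7  h2:8  h3:8  h4:8  h5:8  h6:4 — peak 8.
Total tech-hours = 43 over 6 hours ⇒ peak ≥ ⌈43/6⌉ = 8, so 8 is optimal.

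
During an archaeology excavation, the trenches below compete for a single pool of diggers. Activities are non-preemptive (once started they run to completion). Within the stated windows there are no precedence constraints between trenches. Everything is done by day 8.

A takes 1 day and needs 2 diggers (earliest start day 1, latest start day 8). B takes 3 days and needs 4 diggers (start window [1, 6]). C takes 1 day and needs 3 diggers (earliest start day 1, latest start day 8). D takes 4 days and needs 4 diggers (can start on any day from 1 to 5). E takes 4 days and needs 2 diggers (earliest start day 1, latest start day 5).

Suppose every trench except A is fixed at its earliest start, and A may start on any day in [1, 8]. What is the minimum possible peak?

A@1: d1:15  d2:10  d3:10  d4:6  d5:0  d6:0  d7:0  d8:0 → peak 15
A@2: d1:13  d2:12  d3:10  d4:6  d5:0  d6:0  d7:0  d8:0 → peak 13
A@3: d1:13  d2:10  d3:12  d4:6  d5:0  d6:0  d7:0  d8:0 → peak 13
A@4: d1:13  d2:10  d3:10  d4:8  d5:0  d6:0  d7:0  d8:0 → peak 13
A@5: d1:13  d2:10  d3:10  d4:6  d5:2  d6:0  d7:0  d8:0 → peak 13
A@6: d1:13  d2:10  d3:10  d4:6  d5:0  d6:2  d7:0  d8:0 → peak 13
A@7: d1:13  d2:10  d3:10  d4:6  d5:0  d6:0  d7:2  d8:0 → peak 13
A@8: d1:13  d2:10  d3:10  d4:6  d5:0  d6:0  d7:0  d8:2 → peak 13
Best is A@2, peak 13.

13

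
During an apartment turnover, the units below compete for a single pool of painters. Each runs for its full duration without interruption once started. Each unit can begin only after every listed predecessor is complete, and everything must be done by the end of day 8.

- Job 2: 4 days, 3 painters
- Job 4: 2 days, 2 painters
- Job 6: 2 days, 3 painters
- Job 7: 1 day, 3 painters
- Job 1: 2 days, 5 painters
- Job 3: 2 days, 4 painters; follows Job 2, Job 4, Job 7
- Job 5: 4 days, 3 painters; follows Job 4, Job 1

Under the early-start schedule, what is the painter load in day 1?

16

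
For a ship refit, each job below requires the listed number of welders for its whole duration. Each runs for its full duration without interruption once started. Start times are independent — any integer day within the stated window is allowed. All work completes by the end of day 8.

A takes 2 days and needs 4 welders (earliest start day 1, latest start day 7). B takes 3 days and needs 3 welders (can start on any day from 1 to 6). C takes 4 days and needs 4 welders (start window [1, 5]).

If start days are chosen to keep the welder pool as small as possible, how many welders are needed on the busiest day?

7

Early-start (A@1, B@1, C@1) gives peak 11: d1:11  d2:11  d3:7  d4:4  d5:0  d6:0  d7:0  d8:0.
Shift C→3.
Schedule A@1, B@1, C@3: d1:7  d2:7  d3:7  d4:4  d5:4  d6:4  d7:0  d8:0 — peak 7.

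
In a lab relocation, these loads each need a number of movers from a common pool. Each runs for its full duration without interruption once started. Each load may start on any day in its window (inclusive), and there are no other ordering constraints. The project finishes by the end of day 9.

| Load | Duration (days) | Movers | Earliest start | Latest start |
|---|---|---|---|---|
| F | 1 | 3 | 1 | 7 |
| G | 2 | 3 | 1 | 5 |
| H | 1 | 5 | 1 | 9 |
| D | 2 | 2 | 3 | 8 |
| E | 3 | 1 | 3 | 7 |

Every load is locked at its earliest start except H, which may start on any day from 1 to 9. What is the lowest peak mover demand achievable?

6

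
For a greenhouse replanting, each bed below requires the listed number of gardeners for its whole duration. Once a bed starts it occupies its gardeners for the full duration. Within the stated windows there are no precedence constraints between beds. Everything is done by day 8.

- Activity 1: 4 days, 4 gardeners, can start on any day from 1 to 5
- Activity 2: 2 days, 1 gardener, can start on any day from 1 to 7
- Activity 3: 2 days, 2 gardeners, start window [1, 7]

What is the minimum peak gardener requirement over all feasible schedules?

Early-start (Activity 1@1, Activity 2@1, Activity 3@1) gives peak 7: d1:7  d2:7  d3:4  d4:4  d5:0  d6:0  d7:0  d8:0.
Shift Activity 2→5, Activity 3→5.
Schedule Activity 1@1, Activity 2@5, Activity 3@5: d1:4  d2:4  d3:4  d4:4  d5:3  d6:3  d7:0  d8:0 — peak 4.

4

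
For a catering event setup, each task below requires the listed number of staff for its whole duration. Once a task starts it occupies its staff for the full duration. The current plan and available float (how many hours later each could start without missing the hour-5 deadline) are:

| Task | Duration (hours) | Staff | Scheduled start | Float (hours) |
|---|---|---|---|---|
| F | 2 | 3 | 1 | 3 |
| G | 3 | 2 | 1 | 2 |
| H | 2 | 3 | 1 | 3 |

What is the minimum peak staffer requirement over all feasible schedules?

Early-start (F@1, G@1, H@1) gives peak 8: h1:8  h2:8  h3:2  h4:0  h5:0.
Shift H→3.
Schedule F@1, G@1, H@3: h1:5  h2:5  h3:5  h4:3  h5:0 — peak 5.

5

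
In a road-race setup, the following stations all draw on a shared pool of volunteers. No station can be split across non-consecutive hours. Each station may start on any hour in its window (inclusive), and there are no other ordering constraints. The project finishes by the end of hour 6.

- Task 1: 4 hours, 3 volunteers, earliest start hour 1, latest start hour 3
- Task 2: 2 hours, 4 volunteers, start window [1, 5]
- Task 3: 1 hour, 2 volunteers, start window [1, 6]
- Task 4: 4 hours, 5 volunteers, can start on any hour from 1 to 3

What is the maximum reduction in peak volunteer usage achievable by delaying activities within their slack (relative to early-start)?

6

Early-start peak: h1:14  h2:12  h3:8  h4:8  h5:0  h6:0 ⇒ 14.
Leveled (Task 1@1, Task 2@1, Task 3@5, Task 4@3): h1:7  h2:7  h3:8  h4:8  h5:7  h6:5 ⇒ 8.
Reduction 14 − 8 = 6.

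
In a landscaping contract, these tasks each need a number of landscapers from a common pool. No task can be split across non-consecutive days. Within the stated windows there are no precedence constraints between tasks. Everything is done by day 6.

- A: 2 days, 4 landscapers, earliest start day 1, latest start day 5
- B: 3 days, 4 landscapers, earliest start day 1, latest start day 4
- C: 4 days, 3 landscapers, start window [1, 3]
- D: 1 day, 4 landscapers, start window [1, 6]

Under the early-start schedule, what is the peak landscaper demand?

15

Early-start schedule: A@1, B@1, C@1, D@1.
Load per day: day 1: 15, day 2: 11, day 3: 7, day 4: 3, day 5: 0, day 6: 0.
Peak is 15.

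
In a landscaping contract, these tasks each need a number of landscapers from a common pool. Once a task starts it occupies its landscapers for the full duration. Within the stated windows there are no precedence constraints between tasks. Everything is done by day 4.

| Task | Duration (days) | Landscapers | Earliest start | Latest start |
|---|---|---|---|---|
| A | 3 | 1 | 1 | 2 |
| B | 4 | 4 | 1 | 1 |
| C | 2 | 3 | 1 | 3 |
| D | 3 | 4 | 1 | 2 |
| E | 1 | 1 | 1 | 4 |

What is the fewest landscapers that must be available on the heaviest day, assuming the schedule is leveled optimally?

12

Early-start (A@1, B@1, C@1, D@1, E@1) gives peak 13: d1:13  d2:12  d3:9  d4:4.
Shift E→3.
Schedule A@1, B@1, C@1, D@1, E@3: d1:12  d2:12  d3:10  d4:4 — peak 12.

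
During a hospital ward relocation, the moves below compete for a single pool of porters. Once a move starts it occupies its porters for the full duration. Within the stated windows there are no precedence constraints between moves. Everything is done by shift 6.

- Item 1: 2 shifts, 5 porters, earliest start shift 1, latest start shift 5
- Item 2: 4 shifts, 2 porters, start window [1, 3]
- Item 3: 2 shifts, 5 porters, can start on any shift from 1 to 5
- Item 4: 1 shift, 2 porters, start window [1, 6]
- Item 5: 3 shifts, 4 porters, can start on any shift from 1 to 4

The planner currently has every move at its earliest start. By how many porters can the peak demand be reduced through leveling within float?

9

Early-start peak: s1:18  s2:16  s3:6  s4:2  s5:0  s6:0 ⇒ 18.
Leveled (Item 1@1, Item 2@1, Item 3@5, Item 4@1, Item 5@3): s1:9  s2:7  s3:6  s4:6  s5:9  s6:5 ⇒ 9.
Reduction 18 − 9 = 9.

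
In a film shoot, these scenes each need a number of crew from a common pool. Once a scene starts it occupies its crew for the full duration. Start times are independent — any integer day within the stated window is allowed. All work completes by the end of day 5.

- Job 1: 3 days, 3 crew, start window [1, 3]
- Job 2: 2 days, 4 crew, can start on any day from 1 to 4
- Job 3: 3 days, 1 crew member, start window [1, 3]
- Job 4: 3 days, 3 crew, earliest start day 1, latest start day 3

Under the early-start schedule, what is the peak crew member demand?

Early-start schedule: Job 1@1, Job 2@1, Job 3@1, Job 4@1.
Load per day: day 1: 11, day 2: 11, day 3: 7, day 4: 0, day 5: 0.
Peak is 11.

11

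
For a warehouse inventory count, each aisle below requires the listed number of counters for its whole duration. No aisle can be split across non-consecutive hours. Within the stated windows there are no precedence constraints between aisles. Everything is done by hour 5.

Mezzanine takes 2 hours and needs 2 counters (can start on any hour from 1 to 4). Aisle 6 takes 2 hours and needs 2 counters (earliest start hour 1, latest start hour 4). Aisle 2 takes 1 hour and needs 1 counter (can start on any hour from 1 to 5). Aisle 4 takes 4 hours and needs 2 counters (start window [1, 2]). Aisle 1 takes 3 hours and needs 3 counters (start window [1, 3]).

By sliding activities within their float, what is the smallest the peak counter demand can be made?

6

Early-start (Mezzanine@1, Aisle 6@1, Aisle 2@1, Aisle 4@1, Aisle 1@1) gives peak 10: h1:10  h2:9  h3:5  h4:2  h5:0.
Shift Aisle 4→2, Aisle 1→3.
Schedule Mezzanine@1, Aisle 6@1, Aisle 2@1, Aisle 4@2, Aisle 1@3: h1:5  h2:6  h3:5  h4:5  h5:5 — peak 6.
Total counter-hours = 26 over 5 hours ⇒ peak ≥ ⌈26/5⌉ = 6, so 6 is optimal.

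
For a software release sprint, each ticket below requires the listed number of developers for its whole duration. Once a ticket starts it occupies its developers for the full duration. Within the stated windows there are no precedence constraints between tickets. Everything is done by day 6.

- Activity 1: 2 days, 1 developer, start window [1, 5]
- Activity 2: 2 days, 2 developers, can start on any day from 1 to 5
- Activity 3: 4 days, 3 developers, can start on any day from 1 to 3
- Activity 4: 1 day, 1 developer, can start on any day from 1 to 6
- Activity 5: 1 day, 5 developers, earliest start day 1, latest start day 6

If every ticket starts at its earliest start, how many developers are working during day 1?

At early start, day 1 has: Activity 1, Activity 2, Activity 3, Activity 4, Activity 5.
Demand: 1 + 2 + 3 + 1 + 5 = 12.

12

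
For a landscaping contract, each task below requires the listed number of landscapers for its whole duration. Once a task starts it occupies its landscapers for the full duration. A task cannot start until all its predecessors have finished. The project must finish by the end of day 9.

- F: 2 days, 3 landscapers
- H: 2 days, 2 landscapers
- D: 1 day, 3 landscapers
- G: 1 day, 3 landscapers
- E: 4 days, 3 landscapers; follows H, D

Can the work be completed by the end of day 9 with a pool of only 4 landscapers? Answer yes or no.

The minimum achievable peak is 5; 4 < 5, so no feasible schedule stays within the cap.

no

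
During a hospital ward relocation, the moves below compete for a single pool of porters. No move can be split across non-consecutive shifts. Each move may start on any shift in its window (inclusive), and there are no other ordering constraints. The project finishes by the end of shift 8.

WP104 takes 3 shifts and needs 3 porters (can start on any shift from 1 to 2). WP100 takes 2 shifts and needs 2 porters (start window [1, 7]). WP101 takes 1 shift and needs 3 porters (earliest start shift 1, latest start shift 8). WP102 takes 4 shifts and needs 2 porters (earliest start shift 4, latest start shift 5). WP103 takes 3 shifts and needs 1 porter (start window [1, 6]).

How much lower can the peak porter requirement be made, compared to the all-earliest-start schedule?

Early-start peak: s1:9  s2:6  s3:4  s4:2  s5:2  s6:2  s7:2  s8:0 ⇒ 9.
Leveled (WP104@1, WP100@4, WP101@8, WP102@4, WP103@1): s1:4  s2:4  s3:4  s4:4  s5:4  s6:2  s7:2  s8:3 ⇒ 4.
Reduction 9 − 4 = 5.

5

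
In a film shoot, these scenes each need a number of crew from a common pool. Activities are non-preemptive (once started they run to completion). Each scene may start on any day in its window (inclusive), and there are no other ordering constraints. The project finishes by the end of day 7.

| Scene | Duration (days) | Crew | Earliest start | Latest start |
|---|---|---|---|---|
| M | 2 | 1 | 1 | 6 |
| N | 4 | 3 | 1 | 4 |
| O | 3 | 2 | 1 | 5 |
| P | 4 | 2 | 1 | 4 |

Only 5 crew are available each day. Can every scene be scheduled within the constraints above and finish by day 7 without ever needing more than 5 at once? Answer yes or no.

yes

Schedule M@1, N@1, O@5, P@3: d1:4  d2:4  d3:5  d4:5  d5:4  d6:4  d7:2 — peak 5 ≤ 5.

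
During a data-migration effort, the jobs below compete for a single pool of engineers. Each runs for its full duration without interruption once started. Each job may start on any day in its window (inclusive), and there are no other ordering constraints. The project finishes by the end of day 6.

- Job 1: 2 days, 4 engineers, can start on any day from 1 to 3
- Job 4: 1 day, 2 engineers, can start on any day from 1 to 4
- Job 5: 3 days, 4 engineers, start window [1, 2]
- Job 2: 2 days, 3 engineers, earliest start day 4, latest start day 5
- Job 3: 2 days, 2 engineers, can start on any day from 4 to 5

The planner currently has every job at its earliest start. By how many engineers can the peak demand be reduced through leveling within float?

Early-start peak: d1:10  d2:8  d3:4  d4:5  d5:5  d6:0 ⇒ 10.
Leveled (Job 1@1, Job 4@1, Job 5@2, Job 2@4, Job 3@5): d1:6  d2:8  d3:4  d4:7  d5:5  d6:2 ⇒ 8.
Reduction 10 − 8 = 2.

2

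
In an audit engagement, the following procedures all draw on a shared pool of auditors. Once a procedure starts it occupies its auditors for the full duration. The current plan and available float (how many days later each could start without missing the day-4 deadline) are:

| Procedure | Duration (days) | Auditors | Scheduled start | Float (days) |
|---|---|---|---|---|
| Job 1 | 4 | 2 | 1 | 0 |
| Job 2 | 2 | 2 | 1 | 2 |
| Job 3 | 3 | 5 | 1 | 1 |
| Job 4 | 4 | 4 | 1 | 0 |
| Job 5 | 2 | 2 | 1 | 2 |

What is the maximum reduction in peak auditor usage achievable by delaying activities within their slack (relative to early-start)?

Early-start peak: d1:15  d2:15  d3:11  d4:6 ⇒ 15.
Leveled (Job 1@1, Job 2@1, Job 3@1, Job 4@1, Job 5@3): d1:13  d2:13  d3:13  d4:8 ⇒ 13.
Reduction 15 − 13 = 2.

2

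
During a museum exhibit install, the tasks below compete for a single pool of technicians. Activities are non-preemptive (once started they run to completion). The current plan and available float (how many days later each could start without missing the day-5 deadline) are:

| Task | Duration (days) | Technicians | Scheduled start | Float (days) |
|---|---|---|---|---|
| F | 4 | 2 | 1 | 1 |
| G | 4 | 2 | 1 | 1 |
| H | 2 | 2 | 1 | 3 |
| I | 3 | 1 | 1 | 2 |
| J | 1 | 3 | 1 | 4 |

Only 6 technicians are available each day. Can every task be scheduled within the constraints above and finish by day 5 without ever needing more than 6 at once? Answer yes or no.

yes

Schedule F@1, G@1, H@1, I@3, J@5: d1:6  d2:6  d3:5  d4:5  d5:4 — peak 6 ≤ 6.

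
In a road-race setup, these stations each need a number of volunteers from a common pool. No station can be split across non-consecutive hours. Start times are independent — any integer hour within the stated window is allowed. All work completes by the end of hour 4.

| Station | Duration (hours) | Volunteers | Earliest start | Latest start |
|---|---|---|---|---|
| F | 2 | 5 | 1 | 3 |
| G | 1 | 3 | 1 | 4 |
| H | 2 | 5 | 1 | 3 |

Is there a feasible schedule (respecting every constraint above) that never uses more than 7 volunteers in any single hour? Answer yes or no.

no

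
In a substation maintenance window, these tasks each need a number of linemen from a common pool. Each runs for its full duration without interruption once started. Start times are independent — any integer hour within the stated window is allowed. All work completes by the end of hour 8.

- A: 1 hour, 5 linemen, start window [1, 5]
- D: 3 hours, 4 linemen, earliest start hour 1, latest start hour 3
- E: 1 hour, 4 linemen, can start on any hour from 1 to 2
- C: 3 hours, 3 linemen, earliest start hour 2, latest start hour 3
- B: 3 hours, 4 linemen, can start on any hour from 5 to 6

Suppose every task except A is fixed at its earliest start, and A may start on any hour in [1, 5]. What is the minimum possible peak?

8

A@1: h1:13  h2:7  h3:7  h4:3  h5:4  h6:4  h7:4  h8:0 → peak 13
A@2: h1:8  h2:12  h3:7  h4:3  h5:4  h6:4  h7:4  h8:0 → peak 12
A@3: h1:8  h2:7  h3:12  h4:3  h5:4  h6:4  h7:4  h8:0 → peak 12
A@4: h1:8  h2:7  h3:7  h4:8  h5:4  h6:4  h7:4  h8:0 → peak 8
A@5: h1:8  h2:7  h3:7  h4:3  h5:9  h6:4  h7:4  h8:0 → peak 9
Best is A@4, peak 8.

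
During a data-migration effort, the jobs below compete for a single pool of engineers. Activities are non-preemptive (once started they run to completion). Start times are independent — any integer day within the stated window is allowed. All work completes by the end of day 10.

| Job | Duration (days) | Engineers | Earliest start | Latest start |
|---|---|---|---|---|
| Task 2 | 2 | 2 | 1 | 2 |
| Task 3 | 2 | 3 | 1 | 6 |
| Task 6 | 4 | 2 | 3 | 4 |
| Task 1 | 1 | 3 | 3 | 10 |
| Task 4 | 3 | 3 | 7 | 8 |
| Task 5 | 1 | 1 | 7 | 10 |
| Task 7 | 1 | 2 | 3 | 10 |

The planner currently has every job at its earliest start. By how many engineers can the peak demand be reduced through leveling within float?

2

Early-start peak: d1:5  d2:5  d3:7  d4:2  d5:2  d6:2  d7:4  d8:3  d9:3  d10:0 ⇒ 7.
Leveled (Task 2@1, Task 3@1, Task 6@3, Task 1@3, Task 4@7, Task 5@7, Task 7@4): d1:5  d2:5  d3:5  d4:4  d5:2  d6:2  d7:4  d8:3  d9:3  d10:0 ⇒ 5.
Reduction 7 − 5 = 2.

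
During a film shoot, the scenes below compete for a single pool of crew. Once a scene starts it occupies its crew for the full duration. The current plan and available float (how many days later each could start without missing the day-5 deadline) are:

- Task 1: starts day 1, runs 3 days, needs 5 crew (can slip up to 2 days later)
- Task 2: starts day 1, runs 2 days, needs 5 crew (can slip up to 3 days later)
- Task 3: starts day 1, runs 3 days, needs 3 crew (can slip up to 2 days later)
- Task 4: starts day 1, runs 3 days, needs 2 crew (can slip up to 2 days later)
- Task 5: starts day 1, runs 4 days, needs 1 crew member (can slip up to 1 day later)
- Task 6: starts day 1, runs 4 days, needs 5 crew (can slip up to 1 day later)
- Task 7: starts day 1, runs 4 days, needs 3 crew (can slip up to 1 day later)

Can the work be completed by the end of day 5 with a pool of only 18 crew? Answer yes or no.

The minimum achievable peak is 19; 18 < 19, so no feasible schedule stays within the cap.

no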